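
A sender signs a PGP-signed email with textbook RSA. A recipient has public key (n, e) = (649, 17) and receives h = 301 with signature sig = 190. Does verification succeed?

sig^2 ≡ 190^2 = 36100 ≡ 405
sig^4 ≡ 405^2 = 164025 ≡ 477
sig^8 ≡ 477^2 = 227529 ≡ 379
sig^16 ≡ 379^2 = 143641 ≡ 212
17 = 16 + 1, so sig^17 ≡ 212·190 ≡ 42 (mod 649)
42 ≠ 301, so verification fails.

fails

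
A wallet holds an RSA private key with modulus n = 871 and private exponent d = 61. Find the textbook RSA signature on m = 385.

450

Squares mod 871: m^1≡385, m^2≡155, m^4≡508, m^8≡248, m^16≡534, m^32≡339
61 = 32 + 16 + 8 + 4 + 1, so m^61 ≡ 339·534·248·508·385 ≡ 450 (mod 871)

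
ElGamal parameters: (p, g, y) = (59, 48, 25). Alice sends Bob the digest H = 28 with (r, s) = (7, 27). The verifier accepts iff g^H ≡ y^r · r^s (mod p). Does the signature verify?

does not verify

Left side g^H mod p:
48^2 = 2304 ≡ 3
48^4 ≡ 3^2 = 9
48^8 ≡ 9^2 = 81 ≡ 22
48^16 ≡ 22^2 = 484 ≡ 12
28 = 16 + 8 + 4, so 48^28 ≡ 12·22·9 ≡ 16 (mod 59)
Right side y^r · r^s mod p:
25^2 = 625 ≡ 35
25^4 ≡ 35^2 = 1225 ≡ 45
7 = 4 + 2 + 1, so 25^7 ≡ 45·35·25 ≡ 22 (mod 59)
7^2 = 49
7^4 ≡ 49^2 = 2401 ≡ 41
7^8 ≡ 41^2 = 1681 ≡ 29
7^16 ≡ 29^2 = 841 ≡ 15
27 = 16 + 8 + 2 + 1, so 7^27 ≡ 15·29·49·7 ≡ 53 (mod 59)
22·53 = 1166 ≡ 45 (mod 59)
16 ≠ 45, so verification fails.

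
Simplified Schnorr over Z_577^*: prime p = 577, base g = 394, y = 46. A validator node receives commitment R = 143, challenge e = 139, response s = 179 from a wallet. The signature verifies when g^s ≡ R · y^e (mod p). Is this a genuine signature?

genuine

g^s mod p:
394^2 = 155236 ≡ 23
394^4 ≡ 23^2 = 529
394^8 ≡ 529^2 = 279841 ≡ 573
394^16 ≡ 573^2 = 328329 ≡ 16
394^32 ≡ 16^2 = 256
394^64 ≡ 256^2 = 65536 ≡ 335
394^128 ≡ 335^2 = 112225 ≡ 287
179 = 128 + 32 + 16 + 2 + 1, so 394^179 ≡ 287·256·16·23·394 ≡ 110 (mod 577)
R · y^e mod p:
46^2 = 2116 ≡ 385
46^4 ≡ 385^2 = 148225 ≡ 513
46^8 ≡ 513^2 = 263169 ≡ 57
46^16 ≡ 57^2 = 3249 ≡ 364
46^32 ≡ 364^2 = 132496 ≡ 363
46^64 ≡ 363^2 = 131769 ≡ 213
46^128 ≡ 213^2 = 45369 ≡ 363
139 = 128 + 8 + 2 + 1, so 46^139 ≡ 363·57·385·46 ≡ 489 (mod 577)
143·489 = 69927 ≡ 110 (mod 577)
110 ≡ 110 (mod 577); signature holds.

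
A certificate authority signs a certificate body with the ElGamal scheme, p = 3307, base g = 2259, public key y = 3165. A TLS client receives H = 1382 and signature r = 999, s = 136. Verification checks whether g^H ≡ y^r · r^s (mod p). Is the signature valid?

Left side g^H mod p:
2259^1382 mod 3307 = 900
Right side y^r · r^s mod p:
3165^999 mod 3307 = 1425
999^136 mod 3307 = 1219
1425·1219 = 1737075 ≡ 900 (mod 3307)
900 ≡ 900 (mod 3307), so the signature is genuine.

valid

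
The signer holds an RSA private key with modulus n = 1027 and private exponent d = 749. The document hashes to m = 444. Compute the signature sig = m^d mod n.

m^2 ≡ 444^2 = 197136 ≡ 979
m^4 ≡ 979^2 = 958441 ≡ 250
m^8 ≡ 250^2 = 62500 ≡ 880
m^16 ≡ 880^2 = 774400 ≡ 42
m^32 ≡ 42^2 = 1764 ≡ 737
m^64 ≡ 737^2 = 543169 ≡ 913
m^128 ≡ 913^2 = 833569 ≡ 672
m^256 ≡ 672^2 = 451584 ≡ 731
m^512 ≡ 731^2 = 534361 ≡ 321
749 = 512 + 128 + 64 + 32 + 8 + 4 + 1, so m^749 ≡ 321·672·913·737·880·250·444 ≡ 643 (mod 1027)

643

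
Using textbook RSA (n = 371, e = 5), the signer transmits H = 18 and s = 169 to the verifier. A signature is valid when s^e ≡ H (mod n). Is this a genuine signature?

forged

Squares mod 371: s^1≡169, s^2≡365, s^4≡36
5 = 4 + 1, so s^5 ≡ 36·169 ≡ 148 (mod 371)
148 ≠ 18, so verification fails.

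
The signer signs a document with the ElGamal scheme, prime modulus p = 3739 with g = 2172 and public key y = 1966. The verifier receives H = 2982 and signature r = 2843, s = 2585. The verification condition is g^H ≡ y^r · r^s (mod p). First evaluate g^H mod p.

2172^2 = 4717584 ≡ 2705
2172^4 ≡ 2705^2 = 7317025 ≡ 3541
2172^8 ≡ 3541^2 = 12538681 ≡ 1814
2172^16 ≡ 1814^2 = 3290596 ≡ 276
2172^32 ≡ 276^2 = 76176 ≡ 1396
2172^64 ≡ 1396^2 = 1948816 ≡ 797
2172^128 ≡ 797^2 = 635209 ≡ 3318
2172^256 ≡ 3318^2 = 11009124 ≡ 1508
2172^512 ≡ 1508^2 = 2274064 ≡ 752
2172^1024 ≡ 752^2 = 565504 ≡ 915
2172^2048 ≡ 915^2 = 837225 ≡ 3428
2982 = 2048 + 512 + 256 + 128 + 32 + 4 + 2, so 2172^2982 ≡ 3428·752·1508·3318·1396·3541·2705 ≡ 323 (mod 3739)

323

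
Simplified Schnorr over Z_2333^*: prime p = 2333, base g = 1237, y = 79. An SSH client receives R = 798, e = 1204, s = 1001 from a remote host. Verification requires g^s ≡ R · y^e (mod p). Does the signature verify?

does not verify

g^s mod p:
1237^2 = 1530169 ≡ 2054
1237^4 ≡ 2054^2 = 4218916 ≡ 852
1237^8 ≡ 852^2 = 725904 ≡ 341
1237^16 ≡ 341^2 = 116281 ≡ 1964
1237^32 ≡ 1964^2 = 3857296 ≡ 847
1237^64 ≡ 847^2 = 717409 ≡ 1178
1237^128 ≡ 1178^2 = 1387684 ≡ 1882
1237^256 ≡ 1882^2 = 3541924 ≡ 430
1237^512 ≡ 430^2 = 184900 ≡ 593
1001 = 512 + 256 + 128 + 64 + 32 + 8 + 1, so 1237^1001 ≡ 593·430·1882·1178·847·341·1237 ≡ 760 (mod 2333)
R · y^e mod p:
79^2 = 6241 ≡ 1575
79^4 ≡ 1575^2 = 2480625 ≡ 646
79^8 ≡ 646^2 = 417316 ≡ 2042
79^16 ≡ 2042^2 = 4169764 ≡ 693
79^32 ≡ 693^2 = 480249 ≡ 1984
79^64 ≡ 1984^2 = 3936256 ≡ 485
79^128 ≡ 485^2 = 235225 ≡ 1925
79^256 ≡ 1925^2 = 3705625 ≡ 821
79^512 ≡ 821^2 = 674041 ≡ 2137
79^1024 ≡ 2137^2 = 4566769 ≡ 1088
1204 = 1024 + 128 + 32 + 16 + 4, so 79^1204 ≡ 1088·1925·1984·693·646 ≡ 1882 (mod 2333)
798·1882 = 1501836 ≡ 1717 (mod 2333)
760 ≠ 1717; the check fails.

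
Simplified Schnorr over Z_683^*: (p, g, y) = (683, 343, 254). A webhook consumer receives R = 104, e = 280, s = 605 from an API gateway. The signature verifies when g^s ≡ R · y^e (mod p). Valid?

g^s mod p:
343^2 = 117649 ≡ 173
343^4 ≡ 173^2 = 29929 ≡ 560
343^8 ≡ 560^2 = 313600 ≡ 103
343^16 ≡ 103^2 = 10609 ≡ 364
343^32 ≡ 364^2 = 132496 ≡ 677
343^64 ≡ 677^2 = 458329 ≡ 36
343^128 ≡ 36^2 = 1296 ≡ 613
343^256 ≡ 613^2 = 375769 ≡ 119
343^512 ≡ 119^2 = 14161 ≡ 501
605 = 512 + 64 + 16 + 8 + 4 + 1, so 343^605 ≡ 501·36·364·103·560·343 ≡ 37 (mod 683)
R · y^e mod p:
254^2 = 64516 ≡ 314
254^4 ≡ 314^2 = 98596 ≡ 244
254^8 ≡ 244^2 = 59536 ≡ 115
254^16 ≡ 115^2 = 13225 ≡ 248
254^32 ≡ 248^2 = 61504 ≡ 34
254^64 ≡ 34^2 = 1156 ≡ 473
254^128 ≡ 473^2 = 223729 ≡ 388
254^256 ≡ 388^2 = 150544 ≡ 284
280 = 256 + 16 + 8, so 254^280 ≡ 284·248·115 ≡ 666 (mod 683)
104·666 = 69264 ≡ 281 (mod 683)
37 ≠ 281; the check fails.

no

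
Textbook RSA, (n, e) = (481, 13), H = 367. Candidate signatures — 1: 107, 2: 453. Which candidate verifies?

1

Candidate 1: Squares mod 481: 107^1≡107, 107^2≡386, 107^4≡367, 107^8≡9; 13 = 8 + 4 + 1, so 107^13 ≡ 9·367·107 ≡ 367 (mod 481)
  → matches H = 367
Candidate 2: Squares mod 481: 453^1≡453, 453^2≡303, 453^4≡419, 453^8≡477; 13 = 8 + 4 + 1, so 453^13 ≡ 477·419·453 ≡ 271 (mod 481)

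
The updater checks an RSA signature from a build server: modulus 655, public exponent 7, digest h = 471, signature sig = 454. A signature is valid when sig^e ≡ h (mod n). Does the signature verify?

Squares mod 655: sig^1≡454, sig^2≡446, sig^4≡451
7 = 4 + 2 + 1, so sig^7 ≡ 451·446·454 ≡ 184 (mod 655)
The recovered value 184 does not match the digest 471.

does not verify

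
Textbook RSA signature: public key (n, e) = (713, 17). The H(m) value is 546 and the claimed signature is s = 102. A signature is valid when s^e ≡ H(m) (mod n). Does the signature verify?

verifies

s^2 ≡ 102^2 = 10404 ≡ 422
s^4 ≡ 422^2 = 178084 ≡ 547
s^8 ≡ 547^2 = 299209 ≡ 462
s^16 ≡ 462^2 = 213444 ≡ 257
17 = 16 + 1, so s^17 ≡ 257·102 ≡ 546 (mod 713)
546 = H(m), so the signature checks out.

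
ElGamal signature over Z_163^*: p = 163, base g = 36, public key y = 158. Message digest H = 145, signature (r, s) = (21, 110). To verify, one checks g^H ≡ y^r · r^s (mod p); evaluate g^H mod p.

158

36^2 = 1296 ≡ 155
36^4 ≡ 155^2 = 24025 ≡ 64
36^8 ≡ 64^2 = 4096 ≡ 21
36^16 ≡ 21^2 = 441 ≡ 115
36^32 ≡ 115^2 = 13225 ≡ 22
36^64 ≡ 22^2 = 484 ≡ 158
36^128 ≡ 158^2 = 24964 ≡ 25
145 = 128 + 16 + 1, so 36^145 ≡ 25·115·36 ≡ 158 (mod 163)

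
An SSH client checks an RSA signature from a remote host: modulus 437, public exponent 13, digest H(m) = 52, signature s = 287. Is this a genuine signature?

Squares mod 437: s^1≡287, s^2≡213, s^4≡358, s^8≡123
13 = 8 + 4 + 1, so s^13 ≡ 123·358·287 ≡ 155 (mod 437)
155 ≠ 52, so verification fails.

forged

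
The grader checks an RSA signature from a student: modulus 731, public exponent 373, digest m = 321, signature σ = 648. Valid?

yes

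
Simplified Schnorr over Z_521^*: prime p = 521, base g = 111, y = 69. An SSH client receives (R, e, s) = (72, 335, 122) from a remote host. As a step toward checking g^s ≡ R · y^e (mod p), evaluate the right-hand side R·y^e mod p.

69^335 mod 521 = 407
R · y^e ≡ 72·407 = 29304 ≡ 128 (mod 521)

128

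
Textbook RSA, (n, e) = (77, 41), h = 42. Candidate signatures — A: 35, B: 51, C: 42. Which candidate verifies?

Candidate A: 35^41 mod 77 = 35
Candidate B: 51^41 mod 77 = 18
Candidate C: 42^41 mod 77 = 42
  → matches h = 42

C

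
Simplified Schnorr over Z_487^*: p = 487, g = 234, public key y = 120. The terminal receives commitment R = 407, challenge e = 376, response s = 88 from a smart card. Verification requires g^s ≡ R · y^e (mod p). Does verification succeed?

g^s mod p:
234^2 = 54756 ≡ 212
234^4 ≡ 212^2 = 44944 ≡ 140
234^8 ≡ 140^2 = 19600 ≡ 120
234^16 ≡ 120^2 = 14400 ≡ 277
234^32 ≡ 277^2 = 76729 ≡ 270
234^64 ≡ 270^2 = 72900 ≡ 337
88 = 64 + 16 + 8, so 234^88 ≡ 337·277·120 ≡ 393 (mod 487)
R · y^e mod p:
120^2 = 14400 ≡ 277
120^4 ≡ 277^2 = 76729 ≡ 270
120^8 ≡ 270^2 = 72900 ≡ 337
120^16 ≡ 337^2 = 113569 ≡ 98
120^32 ≡ 98^2 = 9604 ≡ 351
120^64 ≡ 351^2 = 123201 ≡ 477
120^128 ≡ 477^2 = 227529 ≡ 100
120^256 ≡ 100^2 = 10000 ≡ 260
376 = 256 + 64 + 32 + 16 + 8, so 120^376 ≡ 260·477·351·98·337 ≡ 476 (mod 487)
407·476 = 193732 ≡ 393 (mod 487)
393 ≡ 393 (mod 487); signature holds.

passes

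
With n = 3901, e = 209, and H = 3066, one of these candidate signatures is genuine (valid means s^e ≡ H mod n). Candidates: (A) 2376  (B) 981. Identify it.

Candidate A: 2376^2 = 5645376 ≡ 629; 2376^4 ≡ 629^2 = 395641 ≡ 1640; 2376^8 ≡ 1640^2 = 2689600 ≡ 1811; 2376^16 ≡ 1811^2 = 3279721 ≡ 2881; 2376^32 ≡ 2881^2 = 8300161 ≡ 2734; 2376^64 ≡ 2734^2 = 7474756 ≡ 440; 2376^128 ≡ 440^2 = 193600 ≡ 2451; 209 = 128 + 64 + 16 + 1, so 2376^209 ≡ 2451·440·2881·2376 ≡ 1016 (mod 3901)
Candidate B: 981^2 = 962361 ≡ 2715; 981^4 ≡ 2715^2 = 7371225 ≡ 2236; 981^8 ≡ 2236^2 = 4999696 ≡ 2515; 981^16 ≡ 2515^2 = 6325225 ≡ 1704; 981^32 ≡ 1704^2 = 2903616 ≡ 1272; 981^64 ≡ 1272^2 = 1617984 ≡ 2970; 981^128 ≡ 2970^2 = 8820900 ≡ 739; 209 = 128 + 64 + 16 + 1, so 981^209 ≡ 739·2970·1704·981 ≡ 3066 (mod 3901)
  → matches H = 3066

B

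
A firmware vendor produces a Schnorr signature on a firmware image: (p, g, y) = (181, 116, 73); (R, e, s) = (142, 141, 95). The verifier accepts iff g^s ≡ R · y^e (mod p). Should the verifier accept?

g^s mod p:
Squares mod 181: 116^1≡116, 116^2≡62, 116^4≡43, 116^8≡39, 116^16≡73, 116^32≡80, 116^64≡65
95 = 64 + 16 + 8 + 4 + 2 + 1, so 116^95 ≡ 65·73·39·43·62·116 ≡ 101 (mod 181)
R · y^e mod p:
Squares mod 181: 73^1≡73, 73^2≡80, 73^4≡65, 73^8≡62, 73^16≡43, 73^32≡39, 73^64≡73, 73^128≡80
141 = 128 + 8 + 4 + 1, so 73^141 ≡ 80·62·65·73 ≡ 132 (mod 181)
142·132 = 18744 ≡ 101 (mod 181)
101 ≡ 101 (mod 181); signature holds.

accept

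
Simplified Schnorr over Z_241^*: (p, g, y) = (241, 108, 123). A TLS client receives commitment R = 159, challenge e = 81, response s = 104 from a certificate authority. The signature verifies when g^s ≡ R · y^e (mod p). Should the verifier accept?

g^s mod p:
108^2 = 11664 ≡ 96
108^4 ≡ 96^2 = 9216 ≡ 58
108^8 ≡ 58^2 = 3364 ≡ 231
108^16 ≡ 231^2 = 53361 ≡ 100
108^32 ≡ 100^2 = 10000 ≡ 119
108^64 ≡ 119^2 = 14161 ≡ 183
104 = 64 + 32 + 8, so 108^104 ≡ 183·119·231 ≡ 94 (mod 241)
R · y^e mod p:
123^2 = 15129 ≡ 187
123^4 ≡ 187^2 = 34969 ≡ 24
123^8 ≡ 24^2 = 576 ≡ 94
123^16 ≡ 94^2 = 8836 ≡ 160
123^32 ≡ 160^2 = 25600 ≡ 54
123^64 ≡ 54^2 = 2916 ≡ 24
81 = 64 + 16 + 1, so 123^81 ≡ 24·160·123 ≡ 201 (mod 241)
159·201 = 31959 ≡ 147 (mod 241)
94 ≠ 147; the check fails.

reject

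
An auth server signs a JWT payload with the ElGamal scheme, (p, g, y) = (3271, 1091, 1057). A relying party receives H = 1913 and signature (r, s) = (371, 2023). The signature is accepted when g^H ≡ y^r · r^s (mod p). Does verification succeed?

passes

Left side g^H mod p:
1091^2 = 1190281 ≡ 2908
1091^4 ≡ 2908^2 = 8456464 ≡ 929
1091^8 ≡ 929^2 = 863041 ≡ 2768
1091^16 ≡ 2768^2 = 7661824 ≡ 1142
1091^32 ≡ 1142^2 = 1304164 ≡ 2306
1091^64 ≡ 2306^2 = 5317636 ≡ 2261
1091^128 ≡ 2261^2 = 5112121 ≡ 2819
1091^256 ≡ 2819^2 = 7946761 ≡ 1502
1091^512 ≡ 1502^2 = 2256004 ≡ 2285
1091^1024 ≡ 2285^2 = 5221225 ≡ 709
1913 = 1024 + 512 + 256 + 64 + 32 + 16 + 8 + 1, so 1091^1913 ≡ 709·2285·1502·2261·2306·1142·2768·1091 ≡ 2858 (mod 3271)
Right side y^r · r^s mod p:
1057^2 = 1117249 ≡ 1838
1057^4 ≡ 1838^2 = 3378244 ≡ 2572
1057^8 ≡ 2572^2 = 6615184 ≡ 1222
1057^16 ≡ 1222^2 = 1493284 ≡ 1708
1057^32 ≡ 1708^2 = 2917264 ≡ 2803
1057^64 ≡ 2803^2 = 7856809 ≡ 3138
1057^128 ≡ 3138^2 = 9847044 ≡ 1334
1057^256 ≡ 1334^2 = 1779556 ≡ 132
371 = 256 + 64 + 32 + 16 + 2 + 1, so 1057^371 ≡ 132·3138·2803·1708·1838·1057 ≡ 3123 (mod 3271)
371^2 = 137641 ≡ 259
371^4 ≡ 259^2 = 67081 ≡ 1661
371^8 ≡ 1661^2 = 2758921 ≡ 1468
371^16 ≡ 1468^2 = 2155024 ≡ 2706
371^32 ≡ 2706^2 = 7322436 ≡ 1938
371^64 ≡ 1938^2 = 3755844 ≡ 736
371^128 ≡ 736^2 = 541696 ≡ 1981
371^256 ≡ 1981^2 = 3924361 ≡ 2432
371^512 ≡ 2432^2 = 5914624 ≡ 656
371^1024 ≡ 656^2 = 430336 ≡ 1835
2023 = 1024 + 512 + 256 + 128 + 64 + 32 + 4 + 2 + 1, so 371^2023 ≡ 1835·656·2432·1981·736·1938·1661·259·371 ≡ 1793 (mod 3271)
3123·1793 = 5599539 ≡ 2858 (mod 3271)
2858 ≡ 2858 (mod 3271), so the signature is genuine.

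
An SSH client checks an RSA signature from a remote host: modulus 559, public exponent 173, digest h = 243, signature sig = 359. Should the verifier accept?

Squares mod 559: sig^1≡359, sig^2≡311, sig^4≡14, sig^8≡196, sig^16≡404, sig^32≡547, sig^64≡144, sig^128≡53
173 = 128 + 32 + 8 + 4 + 1, so sig^173 ≡ 53·547·196·14·359 ≡ 554 (mod 559)
sig^173 mod 559 = 554, but h = 243.

reject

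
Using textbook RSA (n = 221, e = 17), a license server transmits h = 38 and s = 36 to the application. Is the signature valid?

invalid

s^2 ≡ 36^2 = 1296 ≡ 191
s^4 ≡ 191^2 = 36481 ≡ 16
s^8 ≡ 16^2 = 256 ≡ 35
s^16 ≡ 35^2 = 1225 ≡ 120
17 = 16 + 1, so s^17 ≡ 120·36 ≡ 121 (mod 221)
The recovered value 121 does not match the digest 38.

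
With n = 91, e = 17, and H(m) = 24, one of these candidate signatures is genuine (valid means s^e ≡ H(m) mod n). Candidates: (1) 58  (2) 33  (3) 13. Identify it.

2

Candidate 1: Squares mod 91: 58^1≡58, 58^2≡88, 58^4≡9, 58^8≡81, 58^16≡9; 17 = 16 + 1, so 58^17 ≡ 9·58 ≡ 67 (mod 91)
Candidate 2: Squares mod 91: 33^1≡33, 33^2≡88, 33^4≡9, 33^8≡81, 33^16≡9; 17 = 16 + 1, so 33^17 ≡ 9·33 ≡ 24 (mod 91)
  → matches H(m) = 24
Candidate 3: Squares mod 91: 13^1≡13, 13^2≡78, 13^4≡78, 13^8≡78, 13^16≡78; 17 = 16 + 1, so 13^17 ≡ 78·13 ≡ 13 (mod 91)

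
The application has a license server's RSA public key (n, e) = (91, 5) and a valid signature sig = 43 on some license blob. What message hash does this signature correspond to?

36

sig^2 ≡ 43^2 = 1849 ≡ 29
sig^4 ≡ 29^2 = 841 ≡ 22
5 = 4 + 1, so sig^5 ≡ 22·43 ≡ 36 (mod 91)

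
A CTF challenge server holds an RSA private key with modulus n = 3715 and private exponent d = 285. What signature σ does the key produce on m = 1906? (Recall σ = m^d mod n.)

m^2 ≡ 1906^2 = 3632836 ≡ 3281
m^4 ≡ 3281^2 = 10764961 ≡ 2606
m^8 ≡ 2606^2 = 6791236 ≡ 216
m^16 ≡ 216^2 = 46656 ≡ 2076
m^32 ≡ 2076^2 = 4309776 ≡ 376
m^64 ≡ 376^2 = 141376 ≡ 206
m^128 ≡ 206^2 = 42436 ≡ 1571
m^256 ≡ 1571^2 = 2468041 ≡ 1281
285 = 256 + 16 + 8 + 4 + 1, so m^285 ≡ 1281·2076·216·2606·1906 ≡ 2301 (mod 3715)

2301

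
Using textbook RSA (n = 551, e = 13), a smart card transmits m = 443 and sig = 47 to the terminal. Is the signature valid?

valid

Squares mod 551: sig^1≡47, sig^2≡5, sig^4≡25, sig^8≡74
13 = 8 + 4 + 1, so sig^13 ≡ 74·25·47 ≡ 443 (mod 551)
sig^13 mod 551 = 443 matches m.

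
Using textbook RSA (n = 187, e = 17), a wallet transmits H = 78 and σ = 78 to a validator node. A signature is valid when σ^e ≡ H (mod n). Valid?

yes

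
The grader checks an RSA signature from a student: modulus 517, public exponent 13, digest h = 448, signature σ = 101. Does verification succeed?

passes

σ^2 ≡ 101^2 = 10201 ≡ 378
σ^4 ≡ 378^2 = 142884 ≡ 192
σ^8 ≡ 192^2 = 36864 ≡ 157
13 = 8 + 4 + 1, so σ^13 ≡ 157·192·101 ≡ 448 (mod 517)
σ^13 mod 517 = 448 matches h.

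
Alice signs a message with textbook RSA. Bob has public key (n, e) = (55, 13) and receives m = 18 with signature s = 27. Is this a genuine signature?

forged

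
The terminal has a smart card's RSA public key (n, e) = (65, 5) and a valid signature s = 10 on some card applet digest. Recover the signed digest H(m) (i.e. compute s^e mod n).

30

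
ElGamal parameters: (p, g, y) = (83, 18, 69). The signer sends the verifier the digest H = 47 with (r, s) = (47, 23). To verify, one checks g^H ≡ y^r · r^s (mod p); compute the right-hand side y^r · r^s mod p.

69^2 = 4761 ≡ 30
69^4 ≡ 30^2 = 900 ≡ 70
69^8 ≡ 70^2 = 4900 ≡ 3
69^16 ≡ 3^2 = 9
69^32 ≡ 9^2 = 81
47 = 32 + 8 + 4 + 2 + 1, so 69^47 ≡ 81·3·70·30·69 ≡ 25 (mod 83)
47^2 = 2209 ≡ 51
47^4 ≡ 51^2 = 2601 ≡ 28
47^8 ≡ 28^2 = 784 ≡ 37
47^16 ≡ 37^2 = 1369 ≡ 41
23 = 16 + 4 + 2 + 1, so 47^23 ≡ 41·28·51·47 ≡ 57 (mod 83)
y^r · r^s ≡ 25·57 = 1425 ≡ 14 (mod 83)

14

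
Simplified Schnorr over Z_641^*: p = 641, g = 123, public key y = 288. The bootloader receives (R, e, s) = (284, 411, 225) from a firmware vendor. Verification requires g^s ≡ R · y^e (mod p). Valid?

g^s mod p:
123^2 = 15129 ≡ 386
123^4 ≡ 386^2 = 148996 ≡ 284
123^8 ≡ 284^2 = 80656 ≡ 531
123^16 ≡ 531^2 = 281961 ≡ 562
123^32 ≡ 562^2 = 315844 ≡ 472
123^64 ≡ 472^2 = 222784 ≡ 357
123^128 ≡ 357^2 = 127449 ≡ 531
225 = 128 + 64 + 32 + 1, so 123^225 ≡ 531·357·472·123 ≡ 323 (mod 641)
R · y^e mod p:
288^2 = 82944 ≡ 255
288^4 ≡ 255^2 = 65025 ≡ 284
288^8 ≡ 284^2 = 80656 ≡ 531
288^16 ≡ 531^2 = 281961 ≡ 562
288^32 ≡ 562^2 = 315844 ≡ 472
288^64 ≡ 472^2 = 222784 ≡ 357
288^128 ≡ 357^2 = 127449 ≡ 531
288^256 ≡ 531^2 = 281961 ≡ 562
411 = 256 + 128 + 16 + 8 + 2 + 1, so 288^411 ≡ 562·531·562·531·255·288 ≡ 123 (mod 641)
284·123 = 34932 ≡ 318 (mod 641)
323 ≠ 318; the check fails.

no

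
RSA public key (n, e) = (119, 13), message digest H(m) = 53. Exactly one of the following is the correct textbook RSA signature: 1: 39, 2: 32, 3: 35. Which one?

Candidate 1: 39^13 mod 119 = 88
Candidate 2: 32^13 mod 119 = 53
  → matches H(m) = 53
Candidate 3: 35^13 mod 119 = 35

2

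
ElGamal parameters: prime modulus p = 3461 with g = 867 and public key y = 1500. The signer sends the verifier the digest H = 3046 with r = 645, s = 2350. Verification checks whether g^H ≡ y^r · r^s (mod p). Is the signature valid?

Left side g^H mod p:
867^2 = 751689 ≡ 652
867^4 ≡ 652^2 = 425104 ≡ 2862
867^8 ≡ 2862^2 = 8191044 ≡ 2318
867^16 ≡ 2318^2 = 5373124 ≡ 1652
867^32 ≡ 1652^2 = 2729104 ≡ 1836
867^64 ≡ 1836^2 = 3370896 ≡ 3343
867^128 ≡ 3343^2 = 11175649 ≡ 80
867^256 ≡ 80^2 = 6400 ≡ 2939
867^512 ≡ 2939^2 = 8637721 ≡ 2526
867^1024 ≡ 2526^2 = 6380676 ≡ 2053
867^2048 ≡ 2053^2 = 4214809 ≡ 2772
3046 = 2048 + 512 + 256 + 128 + 64 + 32 + 4 + 2, so 867^3046 ≡ 2772·2526·2939·80·3343·1836·2862·652 ≡ 804 (mod 3461)
Right side y^r · r^s mod p:
1500^2 = 2250000 ≡ 350
1500^4 ≡ 350^2 = 122500 ≡ 1365
1500^8 ≡ 1365^2 = 1863225 ≡ 1207
1500^16 ≡ 1207^2 = 1456849 ≡ 3229
1500^32 ≡ 3229^2 = 10426441 ≡ 1909
1500^64 ≡ 1909^2 = 3644281 ≡ 3309
1500^128 ≡ 3309^2 = 10949481 ≡ 2338
1500^256 ≡ 2338^2 = 5466244 ≡ 1325
1500^512 ≡ 1325^2 = 1755625 ≡ 898
645 = 512 + 128 + 4 + 1, so 1500^645 ≡ 898·2338·1365·1500 ≡ 2045 (mod 3461)
645^2 = 416025 ≡ 705
645^4 ≡ 705^2 = 497025 ≡ 2102
645^8 ≡ 2102^2 = 4418404 ≡ 2168
645^16 ≡ 2168^2 = 4700224 ≡ 186
645^32 ≡ 186^2 = 34596 ≡ 3447
645^64 ≡ 3447^2 = 11881809 ≡ 196
645^128 ≡ 196^2 = 38416 ≡ 345
645^256 ≡ 345^2 = 119025 ≡ 1351
645^512 ≡ 1351^2 = 1825201 ≡ 1254
645^1024 ≡ 1254^2 = 1572516 ≡ 1222
645^2048 ≡ 1222^2 = 1493284 ≡ 1593
2350 = 2048 + 256 + 32 + 8 + 4 + 2, so 645^2350 ≡ 1593·1351·3447·2168·2102·705 ≡ 1373 (mod 3461)
2045·1373 = 2807785 ≡ 914 (mod 3461)
804 ≠ 914, so verification fails.

invalid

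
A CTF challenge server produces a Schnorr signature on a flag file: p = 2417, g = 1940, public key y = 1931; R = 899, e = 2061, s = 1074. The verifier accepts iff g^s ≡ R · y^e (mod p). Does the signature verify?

does not verify

g^s mod p:
Squares mod 2417: 1940^1≡1940, 1940^2≡331, 1940^4≡796, 1940^8≡362, 1940^16≡526, 1940^32≡1138, 1940^64≡1949, 1940^128≡1494, 1940^256≡1145, 1940^512≡1011, 1940^1024≡2147
1074 = 1024 + 32 + 16 + 2, so 1940^1074 ≡ 2147·1138·526·331 ≡ 1905 (mod 2417)
R · y^e mod p:
Squares mod 2417: 1931^1≡1931, 1931^2≡1747, 1931^4≡1755, 1931^8≡767, 1931^16≡958, 1931^32≡1721, 1931^64≡1016, 1931^128≡197, 1931^256≡137, 1931^512≡1850, 1931^1024≡28, 1931^2048≡784
2061 = 2048 + 8 + 4 + 1, so 1931^2061 ≡ 784·767·1755·1931 ≡ 914 (mod 2417)
899·914 = 821686 ≡ 2323 (mod 2417)
1905 ≠ 2323; the check fails.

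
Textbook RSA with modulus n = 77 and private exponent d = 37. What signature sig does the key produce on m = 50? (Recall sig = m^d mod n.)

m^2 ≡ 50^2 = 2500 ≡ 36
m^4 ≡ 36^2 = 1296 ≡ 64
m^8 ≡ 64^2 = 4096 ≡ 15
m^16 ≡ 15^2 = 225 ≡ 71
m^32 ≡ 71^2 = 5041 ≡ 36
37 = 32 + 4 + 1, so m^37 ≡ 36·64·50 ≡ 8 (mod 77)

8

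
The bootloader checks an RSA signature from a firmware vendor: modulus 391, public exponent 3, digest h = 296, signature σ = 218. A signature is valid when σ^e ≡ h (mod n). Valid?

yes

σ^2 ≡ 218^2 = 47524 ≡ 213
3 = 2 + 1, so σ^3 ≡ 213·218 ≡ 296 (mod 391)
σ^3 mod 391 = 296 matches h.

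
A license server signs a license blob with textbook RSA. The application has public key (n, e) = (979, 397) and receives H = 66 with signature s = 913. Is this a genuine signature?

s^397 mod 979 = 66
66 = H, so the signature checks out.

genuine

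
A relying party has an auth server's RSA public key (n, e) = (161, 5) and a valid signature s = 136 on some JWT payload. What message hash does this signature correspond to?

s^5 mod 161 = 152

152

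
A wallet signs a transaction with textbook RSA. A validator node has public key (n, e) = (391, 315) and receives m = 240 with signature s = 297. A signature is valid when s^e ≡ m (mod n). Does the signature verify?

s^2 ≡ 297^2 = 88209 ≡ 234
s^4 ≡ 234^2 = 54756 ≡ 16
s^8 ≡ 16^2 = 256
s^16 ≡ 256^2 = 65536 ≡ 239
s^32 ≡ 239^2 = 57121 ≡ 35
s^64 ≡ 35^2 = 1225 ≡ 52
s^128 ≡ 52^2 = 2704 ≡ 358
s^256 ≡ 358^2 = 128164 ≡ 307
315 = 256 + 32 + 16 + 8 + 2 + 1, so s^315 ≡ 307·35·239·256·234·297 ≡ 240 (mod 391)
Since 240 equals the digest 240, verification succeeds.

verifies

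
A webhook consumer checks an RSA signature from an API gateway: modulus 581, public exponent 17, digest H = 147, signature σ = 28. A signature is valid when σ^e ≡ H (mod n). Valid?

σ^17 mod 581 = 147
σ^17 mod 581 = 147 matches H.

yes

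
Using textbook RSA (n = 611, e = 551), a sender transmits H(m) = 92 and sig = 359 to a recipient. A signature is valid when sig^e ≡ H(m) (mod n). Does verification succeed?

Squares mod 611: sig^1≡359, sig^2≡571, sig^4≡378, sig^8≡521, sig^16≡157, sig^32≡209, sig^64≡300, sig^128≡183, sig^256≡495, sig^512≡14
551 = 512 + 32 + 4 + 2 + 1, so sig^551 ≡ 14·209·378·571·359 ≡ 434 (mod 611)
The recovered value 434 does not match the digest 92.

fails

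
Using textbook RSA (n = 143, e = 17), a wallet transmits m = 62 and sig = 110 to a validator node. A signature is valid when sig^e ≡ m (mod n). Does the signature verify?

sig^2 ≡ 110^2 = 12100 ≡ 88
sig^4 ≡ 88^2 = 7744 ≡ 22
sig^8 ≡ 22^2 = 484 ≡ 55
sig^16 ≡ 55^2 = 3025 ≡ 22
17 = 16 + 1, so sig^17 ≡ 22·110 ≡ 132 (mod 143)
sig^17 mod 143 = 132, but m = 62.

does not verify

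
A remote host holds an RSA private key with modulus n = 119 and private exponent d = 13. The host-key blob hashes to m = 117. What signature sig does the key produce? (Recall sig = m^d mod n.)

19

Squares mod 119: m^1≡117, m^2≡4, m^4≡16, m^8≡18
13 = 8 + 4 + 1, so m^13 ≡ 18·16·117 ≡ 19 (mod 119)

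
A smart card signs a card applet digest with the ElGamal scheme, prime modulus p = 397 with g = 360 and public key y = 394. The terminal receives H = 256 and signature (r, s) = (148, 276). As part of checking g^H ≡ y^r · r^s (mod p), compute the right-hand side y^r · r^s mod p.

Squares mod 397: 394^1≡394, 394^2≡9, 394^4≡81, 394^8≡209, 394^16≡11, 394^32≡121, 394^64≡349, 394^128≡319
148 = 128 + 16 + 4, so 394^148 ≡ 319·11·81 ≡ 374 (mod 397)
Squares mod 397: 148^1≡148, 148^2≡69, 148^4≡394, 148^8≡9, 148^16≡81, 148^32≡209, 148^64≡11, 148^128≡121, 148^256≡349
276 = 256 + 16 + 4, so 148^276 ≡ 349·81·394 ≡ 151 (mod 397)
y^r · r^s ≡ 374·151 = 56474 ≡ 100 (mod 397)

100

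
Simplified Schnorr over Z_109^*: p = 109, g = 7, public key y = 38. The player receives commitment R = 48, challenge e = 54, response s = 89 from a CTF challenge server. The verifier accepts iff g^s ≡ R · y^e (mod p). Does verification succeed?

fails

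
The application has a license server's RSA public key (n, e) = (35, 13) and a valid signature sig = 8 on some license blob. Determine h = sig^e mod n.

8

sig^2 ≡ 8^2 = 64 ≡ 29
sig^4 ≡ 29^2 = 841 ≡ 1
sig^8 ≡ 1^2 = 1
13 = 8 + 4 + 1, so sig^13 ≡ 1·1·8 ≡ 8 (mod 35)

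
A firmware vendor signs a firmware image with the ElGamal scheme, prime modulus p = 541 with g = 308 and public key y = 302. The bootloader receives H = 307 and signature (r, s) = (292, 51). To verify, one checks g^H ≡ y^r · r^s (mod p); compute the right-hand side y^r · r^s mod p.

302^2 = 91204 ≡ 316
302^4 ≡ 316^2 = 99856 ≡ 312
302^8 ≡ 312^2 = 97344 ≡ 505
302^16 ≡ 505^2 = 255025 ≡ 214
302^32 ≡ 214^2 = 45796 ≡ 352
302^64 ≡ 352^2 = 123904 ≡ 15
302^128 ≡ 15^2 = 225
302^256 ≡ 225^2 = 50625 ≡ 312
292 = 256 + 32 + 4, so 302^292 ≡ 312·352·312 ≡ 312 (mod 541)
292^2 = 85264 ≡ 327
292^4 ≡ 327^2 = 106929 ≡ 352
292^8 ≡ 352^2 = 123904 ≡ 15
292^16 ≡ 15^2 = 225
292^32 ≡ 225^2 = 50625 ≡ 312
51 = 32 + 16 + 2 + 1, so 292^51 ≡ 312·225·327·292 ≡ 325 (mod 541)
y^r · r^s ≡ 312·325 = 101400 ≡ 233 (mod 541)

233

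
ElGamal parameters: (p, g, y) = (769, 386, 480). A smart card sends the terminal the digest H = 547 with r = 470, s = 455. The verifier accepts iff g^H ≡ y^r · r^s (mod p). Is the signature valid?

Left side g^H mod p:
386^2 = 148996 ≡ 579
386^4 ≡ 579^2 = 335241 ≡ 726
386^8 ≡ 726^2 = 527076 ≡ 311
386^16 ≡ 311^2 = 96721 ≡ 596
386^32 ≡ 596^2 = 355216 ≡ 707
386^64 ≡ 707^2 = 499849 ≡ 768
386^128 ≡ 768^2 = 589824 ≡ 1
386^256 ≡ 1^2 = 1
386^512 ≡ 1^2 = 1
547 = 512 + 32 + 2 + 1, so 386^547 ≡ 1·707·579·386 ≡ 752 (mod 769)
Right side y^r · r^s mod p:
480^2 = 230400 ≡ 469
480^4 ≡ 469^2 = 219961 ≡ 27
480^8 ≡ 27^2 = 729
480^16 ≡ 729^2 = 531441 ≡ 62
480^32 ≡ 62^2 = 3844 ≡ 768
480^64 ≡ 768^2 = 589824 ≡ 1
480^128 ≡ 1^2 = 1
480^256 ≡ 1^2 = 1
470 = 256 + 128 + 64 + 16 + 4 + 2, so 480^470 ≡ 1·1·1·62·27·469 ≡ 726 (mod 769)
470^2 = 220900 ≡ 197
470^4 ≡ 197^2 = 38809 ≡ 359
470^8 ≡ 359^2 = 128881 ≡ 458
470^16 ≡ 458^2 = 209764 ≡ 596
470^32 ≡ 596^2 = 355216 ≡ 707
470^64 ≡ 707^2 = 499849 ≡ 768
470^128 ≡ 768^2 = 589824 ≡ 1
470^256 ≡ 1^2 = 1
455 = 256 + 128 + 64 + 4 + 2 + 1, so 470^455 ≡ 1·1·768·359·197·470 ≡ 215 (mod 769)
726·215 = 156090 ≡ 752 (mod 769)
752 ≡ 752 (mod 769), so the signature is genuine.

valid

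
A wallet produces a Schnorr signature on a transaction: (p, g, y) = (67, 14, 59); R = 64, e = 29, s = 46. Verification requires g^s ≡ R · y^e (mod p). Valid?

no

g^s mod p:
14^2 = 196 ≡ 62
14^4 ≡ 62^2 = 3844 ≡ 25
14^8 ≡ 25^2 = 625 ≡ 22
14^16 ≡ 22^2 = 484 ≡ 15
14^32 ≡ 15^2 = 225 ≡ 24
46 = 32 + 8 + 4 + 2, so 14^46 ≡ 24·22·25·62 ≡ 62 (mod 67)
R · y^e mod p:
59^2 = 3481 ≡ 64
59^4 ≡ 64^2 = 4096 ≡ 9
59^8 ≡ 9^2 = 81 ≡ 14
59^16 ≡ 14^2 = 196 ≡ 62
29 = 16 + 8 + 4 + 1, so 59^29 ≡ 62·14·9·59 ≡ 15 (mod 67)
64·15 = 960 ≡ 22 (mod 67)
62 ≠ 22; the check fails.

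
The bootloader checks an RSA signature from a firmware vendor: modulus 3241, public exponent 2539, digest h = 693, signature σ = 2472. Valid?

no

Squares mod 3241: σ^1≡2472, σ^2≡1499, σ^4≡988, σ^8≡603, σ^16≡617, σ^32≡1492, σ^64≡2738, σ^128≡211, σ^256≡2388, σ^512≡1625, σ^1024≡2451, σ^2048≡1828
2539 = 2048 + 256 + 128 + 64 + 32 + 8 + 2 + 1, so σ^2539 ≡ 1828·2388·211·2738·1492·603·1499·2472 ≡ 3060 (mod 3241)
3060 ≠ 693, so verification fails.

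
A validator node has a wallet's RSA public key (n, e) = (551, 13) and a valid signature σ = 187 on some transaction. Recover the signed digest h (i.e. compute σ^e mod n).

Squares mod 551: σ^1≡187, σ^2≡256, σ^4≡518, σ^8≡538
13 = 8 + 4 + 1, so σ^13 ≡ 538·518·187 ≡ 328 (mod 551)

328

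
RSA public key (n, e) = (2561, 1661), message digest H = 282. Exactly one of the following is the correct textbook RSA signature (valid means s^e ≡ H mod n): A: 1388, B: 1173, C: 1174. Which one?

B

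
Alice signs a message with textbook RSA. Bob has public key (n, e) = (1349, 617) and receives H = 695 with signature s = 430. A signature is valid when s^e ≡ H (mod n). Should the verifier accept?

s^2 ≡ 430^2 = 184900 ≡ 87
s^4 ≡ 87^2 = 7569 ≡ 824
s^8 ≡ 824^2 = 678976 ≡ 429
s^16 ≡ 429^2 = 184041 ≡ 577
s^32 ≡ 577^2 = 332929 ≡ 1075
s^64 ≡ 1075^2 = 1155625 ≡ 881
s^128 ≡ 881^2 = 776161 ≡ 486
s^256 ≡ 486^2 = 236196 ≡ 121
s^512 ≡ 121^2 = 14641 ≡ 1151
617 = 512 + 64 + 32 + 8 + 1, so s^617 ≡ 1151·881·1075·429·430 ≡ 654 (mod 1349)
The recovered value 654 does not match the digest 695.

reject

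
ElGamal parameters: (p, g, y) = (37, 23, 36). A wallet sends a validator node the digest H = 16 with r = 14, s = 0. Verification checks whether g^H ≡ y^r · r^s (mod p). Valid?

no

Left side g^H mod p:
23^2 = 529 ≡ 11
23^4 ≡ 11^2 = 121 ≡ 10
23^8 ≡ 10^2 = 100 ≡ 26
23^16 ≡ 26^2 = 676 ≡ 10
Right side y^r · r^s mod p:
36^2 = 1296 ≡ 1
36^4 ≡ 1^2 = 1
36^8 ≡ 1^2 = 1
14 = 8 + 4 + 2, so 36^14 ≡ 1·1·1 ≡ 1 (mod 37)
14^0 mod 37 = 1
1·1 = 1 ≡ 1 (mod 37)
10 ≠ 1, so verification fails.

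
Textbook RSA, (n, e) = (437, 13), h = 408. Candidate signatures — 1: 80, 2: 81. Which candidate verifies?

1

Candidate 1: Squares mod 437: 80^1≡80, 80^2≡282, 80^4≡427, 80^8≡100; 13 = 8 + 4 + 1, so 80^13 ≡ 100·427·80 ≡ 408 (mod 437)
  → matches h = 408
Candidate 2: Squares mod 437: 81^1≡81, 81^2≡6, 81^4≡36, 81^8≡422; 13 = 8 + 4 + 1, so 81^13 ≡ 422·36·81 ≡ 397 (mod 437)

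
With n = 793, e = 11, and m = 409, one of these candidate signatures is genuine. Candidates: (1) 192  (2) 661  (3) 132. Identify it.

2

Candidate 1: Squares mod 793: 192^1≡192, 192^2≡386, 192^4≡705, 192^8≡607; 11 = 8 + 2 + 1, so 192^11 ≡ 607·386·192 ≡ 680 (mod 793)
Candidate 2: Squares mod 793: 661^1≡661, 661^2≡771, 661^4≡484, 661^8≡321; 11 = 8 + 2 + 1, so 661^11 ≡ 321·771·661 ≡ 409 (mod 793)
  → matches m = 409
Candidate 3: Squares mod 793: 132^1≡132, 132^2≡771, 132^4≡484, 132^8≡321; 11 = 8 + 2 + 1, so 132^11 ≡ 321·771·132 ≡ 384 (mod 793)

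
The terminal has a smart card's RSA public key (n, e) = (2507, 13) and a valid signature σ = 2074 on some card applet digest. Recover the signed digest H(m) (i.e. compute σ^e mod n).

1833

Squares mod 2507: σ^1≡2074, σ^2≡1971, σ^4≡1498, σ^8≡239
13 = 8 + 4 + 1, so σ^13 ≡ 239·1498·2074 ≡ 1833 (mod 2507)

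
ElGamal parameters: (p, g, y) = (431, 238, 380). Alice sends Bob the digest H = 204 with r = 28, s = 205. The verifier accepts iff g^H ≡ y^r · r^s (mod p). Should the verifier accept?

reject

Left side g^H mod p:
238^204 mod 431 = 115
Right side y^r · r^s mod p:
380^28 mod 431 = 348
28^205 mod 431 = 94
348·94 = 32712 ≡ 387 (mod 431)
115 ≠ 387, so verification fails.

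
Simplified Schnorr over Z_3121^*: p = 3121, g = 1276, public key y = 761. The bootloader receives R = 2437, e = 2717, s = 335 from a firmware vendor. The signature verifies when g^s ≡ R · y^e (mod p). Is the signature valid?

invalid

g^s mod p:
1276^2 = 1628176 ≡ 2135
1276^4 ≡ 2135^2 = 4558225 ≡ 1565
1276^8 ≡ 1565^2 = 2449225 ≡ 2361
1276^16 ≡ 2361^2 = 5574321 ≡ 215
1276^32 ≡ 215^2 = 46225 ≡ 2531
1276^64 ≡ 2531^2 = 6405961 ≡ 1669
1276^128 ≡ 1669^2 = 2785561 ≡ 1629
1276^256 ≡ 1629^2 = 2653641 ≡ 791
335 = 256 + 64 + 8 + 4 + 2 + 1, so 1276^335 ≡ 791·1669·2361·1565·2135·1276 ≡ 195 (mod 3121)
R · y^e mod p:
761^2 = 579121 ≡ 1736
761^4 ≡ 1736^2 = 3013696 ≡ 1931
761^8 ≡ 1931^2 = 3728761 ≡ 2287
761^16 ≡ 2287^2 = 5230369 ≡ 2694
761^32 ≡ 2694^2 = 7257636 ≡ 1311
761^64 ≡ 1311^2 = 1718721 ≡ 2171
761^128 ≡ 2171^2 = 4713241 ≡ 531
761^256 ≡ 531^2 = 281961 ≡ 1071
761^512 ≡ 1071^2 = 1147041 ≡ 1634
761^1024 ≡ 1634^2 = 2669956 ≡ 1501
761^2048 ≡ 1501^2 = 2253001 ≡ 2760
2717 = 2048 + 512 + 128 + 16 + 8 + 4 + 1, so 761^2717 ≡ 2760·1634·531·2694·2287·1931·761 ≡ 1869 (mod 3121)
2437·1869 = 4554753 ≡ 1214 (mod 3121)
195 ≠ 1214; the check fails.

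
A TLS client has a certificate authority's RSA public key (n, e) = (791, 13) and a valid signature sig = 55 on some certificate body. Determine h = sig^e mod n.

sig^13 mod 791 = 125

125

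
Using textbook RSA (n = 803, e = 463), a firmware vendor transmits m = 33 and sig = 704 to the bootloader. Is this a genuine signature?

sig^2 ≡ 704^2 = 495616 ≡ 165
sig^4 ≡ 165^2 = 27225 ≡ 726
sig^8 ≡ 726^2 = 527076 ≡ 308
sig^16 ≡ 308^2 = 94864 ≡ 110
sig^32 ≡ 110^2 = 12100 ≡ 55
sig^64 ≡ 55^2 = 3025 ≡ 616
sig^128 ≡ 616^2 = 379456 ≡ 440
sig^256 ≡ 440^2 = 193600 ≡ 77
463 = 256 + 128 + 64 + 8 + 4 + 2 + 1, so sig^463 ≡ 77·440·616·308·726·165·704 ≡ 770 (mod 803)
770 ≠ 33, so verification fails.

forged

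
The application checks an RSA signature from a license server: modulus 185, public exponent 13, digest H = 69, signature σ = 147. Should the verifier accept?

σ^2 ≡ 147^2 = 21609 ≡ 149
σ^4 ≡ 149^2 = 22201 ≡ 1
σ^8 ≡ 1^2 = 1
13 = 8 + 4 + 1, so σ^13 ≡ 1·1·147 ≡ 147 (mod 185)
σ^13 mod 185 = 147, but H = 69.

reject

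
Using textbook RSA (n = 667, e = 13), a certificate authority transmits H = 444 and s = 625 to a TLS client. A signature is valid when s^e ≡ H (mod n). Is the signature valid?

s^2 ≡ 625^2 = 390625 ≡ 430
s^4 ≡ 430^2 = 184900 ≡ 141
s^8 ≡ 141^2 = 19881 ≡ 538
13 = 8 + 4 + 1, so s^13 ≡ 538·141·625 ≡ 223 (mod 667)
223 ≠ 444, so verification fails.

invalid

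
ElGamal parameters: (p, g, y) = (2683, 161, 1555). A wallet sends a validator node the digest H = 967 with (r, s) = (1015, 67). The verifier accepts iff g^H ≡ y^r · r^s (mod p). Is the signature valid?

valid

Left side g^H mod p:
Squares mod 2683: 161^1≡161, 161^2≡1774, 161^4≡2600, 161^8≡1523, 161^16≡1417, 161^32≡1005, 161^64≡1217, 161^128≡73, 161^256≡2646, 161^512≡1369
967 = 512 + 256 + 128 + 64 + 4 + 2 + 1, so 161^967 ≡ 1369·2646·73·1217·2600·1774·161 ≡ 2237 (mod 2683)
Right side y^r · r^s mod p:
Squares mod 2683: 1555^1≡1555, 1555^2≡642, 1555^4≡1665, 1555^8≡686, 1555^16≡1071, 1555^32≡1400, 1555^64≡1410, 1555^128≡2680, 1555^256≡9, 1555^512≡81
1015 = 512 + 256 + 128 + 64 + 32 + 16 + 4 + 2 + 1, so 1555^1015 ≡ 81·9·2680·1410·1400·1071·1665·642·1555 ≡ 118 (mod 2683)
Squares mod 2683: 1015^1≡1015, 1015^2≡2636, 1015^4≡2209, 1015^8≡1987, 1015^16≡1476, 1015^32≡2663, 1015^64≡400
67 = 64 + 2 + 1, so 1015^67 ≡ 400·2636·1015 ≡ 2179 (mod 2683)
118·2179 = 257122 ≡ 2237 (mod 2683)
2237 ≡ 2237 (mod 2683), so the signature is genuine.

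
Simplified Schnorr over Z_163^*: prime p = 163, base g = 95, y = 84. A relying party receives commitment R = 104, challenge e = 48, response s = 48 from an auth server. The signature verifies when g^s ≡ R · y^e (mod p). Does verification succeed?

passes

g^s mod p:
Squares mod 163: 95^1≡95, 95^2≡60, 95^4≡14, 95^8≡33, 95^16≡111, 95^32≡96
48 = 32 + 16, so 95^48 ≡ 96·111 ≡ 61 (mod 163)
R · y^e mod p:
Squares mod 163: 84^1≡84, 84^2≡47, 84^4≡90, 84^8≡113, 84^16≡55, 84^32≡91
48 = 32 + 16, so 84^48 ≡ 91·55 ≡ 115 (mod 163)
104·115 = 11960 ≡ 61 (mod 163)
61 ≡ 61 (mod 163); signature holds.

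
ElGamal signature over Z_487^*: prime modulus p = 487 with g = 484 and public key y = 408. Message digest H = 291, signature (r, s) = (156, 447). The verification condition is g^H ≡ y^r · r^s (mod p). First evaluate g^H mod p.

408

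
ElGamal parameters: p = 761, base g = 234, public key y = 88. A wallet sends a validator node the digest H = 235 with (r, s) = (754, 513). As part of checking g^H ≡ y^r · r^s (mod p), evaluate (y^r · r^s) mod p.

88^2 = 7744 ≡ 134
88^4 ≡ 134^2 = 17956 ≡ 453
88^8 ≡ 453^2 = 205209 ≡ 500
88^16 ≡ 500^2 = 250000 ≡ 392
88^32 ≡ 392^2 = 153664 ≡ 703
88^64 ≡ 703^2 = 494209 ≡ 320
88^128 ≡ 320^2 = 102400 ≡ 426
88^256 ≡ 426^2 = 181476 ≡ 358
88^512 ≡ 358^2 = 128164 ≡ 316
754 = 512 + 128 + 64 + 32 + 16 + 2, so 88^754 ≡ 316·426·320·703·392·134 ≡ 466 (mod 761)
754^2 = 568516 ≡ 49
754^4 ≡ 49^2 = 2401 ≡ 118
754^8 ≡ 118^2 = 13924 ≡ 226
754^16 ≡ 226^2 = 51076 ≡ 89
754^32 ≡ 89^2 = 7921 ≡ 311
754^64 ≡ 311^2 = 96721 ≡ 74
754^128 ≡ 74^2 = 5476 ≡ 149
754^256 ≡ 149^2 = 22201 ≡ 132
754^512 ≡ 132^2 = 17424 ≡ 682
513 = 512 + 1, so 754^513 ≡ 682·754 ≡ 553 (mod 761)
y^r · r^s ≡ 466·553 = 257698 ≡ 480 (mod 761)

480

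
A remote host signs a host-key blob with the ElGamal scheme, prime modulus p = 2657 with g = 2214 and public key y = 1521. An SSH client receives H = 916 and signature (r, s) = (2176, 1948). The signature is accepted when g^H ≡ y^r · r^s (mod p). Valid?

yes

Left side g^H mod p:
2214^2 = 4901796 ≡ 2288
2214^4 ≡ 2288^2 = 5234944 ≡ 654
2214^8 ≡ 654^2 = 427716 ≡ 2596
2214^16 ≡ 2596^2 = 6739216 ≡ 1064
2214^32 ≡ 1064^2 = 1132096 ≡ 214
2214^64 ≡ 214^2 = 45796 ≡ 627
2214^128 ≡ 627^2 = 393129 ≡ 2550
2214^256 ≡ 2550^2 = 6502500 ≡ 821
2214^512 ≡ 821^2 = 674041 ≡ 1820
916 = 512 + 256 + 128 + 16 + 4, so 2214^916 ≡ 1820·821·2550·1064·654 ≡ 1590 (mod 2657)
Right side y^r · r^s mod p:
1521^2 = 2313441 ≡ 1851
1521^4 ≡ 1851^2 = 3426201 ≡ 1328
1521^8 ≡ 1328^2 = 1763584 ≡ 1993
1521^16 ≡ 1993^2 = 3972049 ≡ 2491
1521^32 ≡ 2491^2 = 6205081 ≡ 986
1521^64 ≡ 986^2 = 972196 ≡ 2391
1521^128 ≡ 2391^2 = 5716881 ≡ 1674
1521^256 ≡ 1674^2 = 2802276 ≡ 1798
1521^512 ≡ 1798^2 = 3232804 ≡ 1892
1521^1024 ≡ 1892^2 = 3579664 ≡ 685
1521^2048 ≡ 685^2 = 469225 ≡ 1593
2176 = 2048 + 128, so 1521^2176 ≡ 1593·1674 ≡ 1711 (mod 2657)
2176^2 = 4734976 ≡ 202
2176^4 ≡ 202^2 = 40804 ≡ 949
2176^8 ≡ 949^2 = 900601 ≡ 2535
2176^16 ≡ 2535^2 = 6426225 ≡ 1599
2176^32 ≡ 1599^2 = 2556801 ≡ 767
2176^64 ≡ 767^2 = 588289 ≡ 1092
2176^128 ≡ 1092^2 = 1192464 ≡ 2128
2176^256 ≡ 2128^2 = 4528384 ≡ 856
2176^512 ≡ 856^2 = 732736 ≡ 2061
2176^1024 ≡ 2061^2 = 4247721 ≡ 1835
1948 = 1024 + 512 + 256 + 128 + 16 + 8 + 4, so 2176^1948 ≡ 1835·2061·856·2128·1599·2535·949 ≡ 1515 (mod 2657)
1711·1515 = 2592165 ≡ 1590 (mod 2657)
1590 ≡ 1590 (mod 2657), so the signature is genuine.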